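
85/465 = 17/93 = 0.18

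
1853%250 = 103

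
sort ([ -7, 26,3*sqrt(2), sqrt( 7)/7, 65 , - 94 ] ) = [ - 94,-7, sqrt(7)/7 , 3*sqrt( 2),26, 65]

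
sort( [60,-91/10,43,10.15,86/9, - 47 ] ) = [ - 47, - 91/10, 86/9, 10.15, 43,60 ] 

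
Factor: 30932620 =2^2 * 5^1*113^1 * 13687^1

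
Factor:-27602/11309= - 2^1*37^1*43^( - 1) * 263^(-1 )*373^1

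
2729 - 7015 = -4286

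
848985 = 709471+139514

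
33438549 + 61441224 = 94879773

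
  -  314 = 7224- 7538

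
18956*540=10236240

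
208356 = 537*388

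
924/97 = 924/97 = 9.53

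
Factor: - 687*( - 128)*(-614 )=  - 2^8*3^1*229^1*307^1 =- 53992704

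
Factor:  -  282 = -2^1*3^1*47^1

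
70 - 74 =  - 4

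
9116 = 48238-39122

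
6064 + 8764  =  14828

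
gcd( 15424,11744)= 32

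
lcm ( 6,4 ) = 12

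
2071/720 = 2 + 631/720 = 2.88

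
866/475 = 1 + 391/475  =  1.82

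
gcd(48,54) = 6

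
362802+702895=1065697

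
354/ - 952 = -177/476 = - 0.37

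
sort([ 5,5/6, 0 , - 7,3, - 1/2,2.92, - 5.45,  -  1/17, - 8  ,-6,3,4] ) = [ - 8, - 7, - 6, - 5.45,  -  1/2, - 1/17, 0, 5/6, 2.92,3, 3,4,5] 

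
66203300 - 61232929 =4970371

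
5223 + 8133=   13356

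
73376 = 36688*2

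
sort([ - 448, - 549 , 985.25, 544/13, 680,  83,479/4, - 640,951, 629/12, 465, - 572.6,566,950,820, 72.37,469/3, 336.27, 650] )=[  -  640, - 572.6, - 549, - 448,544/13 , 629/12,72.37, 83, 479/4,  469/3,336.27,465,566,650, 680,820,  950 , 951,985.25]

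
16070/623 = 16070/623= 25.79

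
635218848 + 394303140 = 1029521988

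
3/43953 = 1/14651 = 0.00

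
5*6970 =34850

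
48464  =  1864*26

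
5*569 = 2845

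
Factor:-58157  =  -11^1*17^1*311^1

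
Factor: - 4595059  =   - 7^1* 401^1*1637^1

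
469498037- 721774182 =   -  252276145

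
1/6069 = 1/6069 = 0.00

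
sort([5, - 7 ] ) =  [ - 7, 5 ] 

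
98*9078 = 889644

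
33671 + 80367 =114038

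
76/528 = 19/132 = 0.14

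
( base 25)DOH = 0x2226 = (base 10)8742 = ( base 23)GC2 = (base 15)28cc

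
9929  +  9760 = 19689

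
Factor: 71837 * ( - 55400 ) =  - 2^3*5^2*277^1 * 71837^1 = - 3979769800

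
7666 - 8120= - 454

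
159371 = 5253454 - 5094083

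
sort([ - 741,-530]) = [ - 741, - 530 ]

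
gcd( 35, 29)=1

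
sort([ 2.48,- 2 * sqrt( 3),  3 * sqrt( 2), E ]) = [ - 2 * sqrt(3 ), 2.48, E,3 * sqrt( 2 )]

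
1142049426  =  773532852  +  368516574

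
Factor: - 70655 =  - 5^1*13^1*1087^1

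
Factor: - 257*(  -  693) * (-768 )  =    -  136781568 = - 2^8 * 3^3 * 7^1*11^1*257^1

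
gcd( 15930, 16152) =6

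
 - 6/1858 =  - 1 + 926/929 =- 0.00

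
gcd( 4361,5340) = 89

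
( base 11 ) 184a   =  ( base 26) 3cd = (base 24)421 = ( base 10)2353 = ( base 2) 100100110001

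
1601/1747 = 1601/1747 = 0.92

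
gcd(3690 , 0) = 3690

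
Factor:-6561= - 3^8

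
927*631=584937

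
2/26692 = 1/13346= 0.00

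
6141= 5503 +638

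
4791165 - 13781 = 4777384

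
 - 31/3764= - 1 + 3733/3764 = - 0.01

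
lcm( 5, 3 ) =15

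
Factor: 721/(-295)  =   - 5^( - 1)*7^1*59^(-1 )* 103^1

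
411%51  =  3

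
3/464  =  3/464=0.01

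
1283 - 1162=121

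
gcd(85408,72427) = 1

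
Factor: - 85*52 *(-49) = 216580  =  2^2*5^1*7^2*13^1*17^1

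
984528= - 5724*( - 172 ) 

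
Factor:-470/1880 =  -1/4 = - 2^( - 2) 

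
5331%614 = 419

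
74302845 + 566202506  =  640505351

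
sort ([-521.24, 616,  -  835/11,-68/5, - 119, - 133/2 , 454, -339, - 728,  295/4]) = [ - 728, - 521.24, - 339, - 119, - 835/11,-133/2, - 68/5,295/4, 454 , 616]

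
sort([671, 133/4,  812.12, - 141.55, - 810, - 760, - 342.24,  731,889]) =[ - 810, - 760 ,  -  342.24 , - 141.55 , 133/4, 671 , 731 , 812.12, 889]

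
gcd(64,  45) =1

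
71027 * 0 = 0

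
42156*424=17874144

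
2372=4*593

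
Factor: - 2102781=-3^1*17^1 * 41231^1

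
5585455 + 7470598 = 13056053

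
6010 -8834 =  - 2824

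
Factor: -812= - 2^2 * 7^1*29^1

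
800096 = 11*72736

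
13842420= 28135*492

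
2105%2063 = 42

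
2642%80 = 2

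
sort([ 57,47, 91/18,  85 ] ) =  [91/18,47,57,  85 ] 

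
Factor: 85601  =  85601^1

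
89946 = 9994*9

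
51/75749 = 51/75749 = 0.00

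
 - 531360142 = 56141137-587501279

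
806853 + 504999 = 1311852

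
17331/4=4332 + 3/4 = 4332.75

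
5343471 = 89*60039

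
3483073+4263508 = 7746581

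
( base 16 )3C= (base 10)60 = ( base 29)22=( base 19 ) 33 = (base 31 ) 1T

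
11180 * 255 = 2850900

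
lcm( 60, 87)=1740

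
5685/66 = 1895/22 = 86.14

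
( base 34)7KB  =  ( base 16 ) 224f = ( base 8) 21117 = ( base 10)8783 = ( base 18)191H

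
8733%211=82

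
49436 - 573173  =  - 523737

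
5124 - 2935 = 2189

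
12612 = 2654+9958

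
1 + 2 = 3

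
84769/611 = 138  +  451/611 = 138.74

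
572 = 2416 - 1844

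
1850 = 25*74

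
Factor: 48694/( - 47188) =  - 2^(-1) * 47^( - 1) * 97^1= - 97/94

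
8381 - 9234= - 853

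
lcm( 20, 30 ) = 60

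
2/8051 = 2/8051 = 0.00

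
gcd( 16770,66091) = 43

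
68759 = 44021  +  24738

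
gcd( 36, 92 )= 4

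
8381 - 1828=6553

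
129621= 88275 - -41346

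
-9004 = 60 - 9064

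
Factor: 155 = 5^1*31^1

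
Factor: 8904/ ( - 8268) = - 2^1* 7^1*13^( - 1) = - 14/13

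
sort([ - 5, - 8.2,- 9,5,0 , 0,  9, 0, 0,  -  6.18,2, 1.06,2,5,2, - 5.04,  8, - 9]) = [-9,-9,-8.2, - 6.18, - 5.04,-5, 0, 0,  0,0, 1.06,2,2, 2, 5, 5, 8,9]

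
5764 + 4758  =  10522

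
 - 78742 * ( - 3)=236226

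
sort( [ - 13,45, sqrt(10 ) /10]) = [ - 13,sqrt ( 10)/10,45 ]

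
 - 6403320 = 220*( - 29106 )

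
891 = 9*99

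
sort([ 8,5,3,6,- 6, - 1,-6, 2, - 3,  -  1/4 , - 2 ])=[ - 6, - 6, - 3, - 2, - 1, - 1/4,2, 3 , 5,6,8 ] 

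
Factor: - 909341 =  - 909341^1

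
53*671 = 35563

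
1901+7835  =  9736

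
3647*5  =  18235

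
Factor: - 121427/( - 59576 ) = 2^( - 3 ) *11^ ( - 1 )*31^1*677^( - 1 )*3917^1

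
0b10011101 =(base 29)5c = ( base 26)61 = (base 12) 111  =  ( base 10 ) 157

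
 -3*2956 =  - 8868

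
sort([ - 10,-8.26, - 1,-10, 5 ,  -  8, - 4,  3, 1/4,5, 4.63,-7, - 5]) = [ - 10 , - 10, - 8.26, - 8 , - 7 , - 5, - 4, - 1,  1/4 , 3, 4.63,5,5]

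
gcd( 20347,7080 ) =1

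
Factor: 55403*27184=1506075152 = 2^4*17^1*1699^1 * 3259^1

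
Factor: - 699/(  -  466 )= 2^( - 1 )*3^1 = 3/2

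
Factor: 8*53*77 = 2^3*7^1*11^1 * 53^1 = 32648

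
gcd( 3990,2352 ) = 42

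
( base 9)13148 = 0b10001010101001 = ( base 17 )1dbg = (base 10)8873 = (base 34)7MX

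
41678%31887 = 9791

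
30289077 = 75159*403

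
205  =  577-372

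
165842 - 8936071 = - 8770229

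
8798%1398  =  410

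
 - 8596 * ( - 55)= 472780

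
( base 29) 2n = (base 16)51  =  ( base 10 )81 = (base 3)10000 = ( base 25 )36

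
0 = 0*94755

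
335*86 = 28810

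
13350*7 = 93450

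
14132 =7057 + 7075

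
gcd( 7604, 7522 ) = 2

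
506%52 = 38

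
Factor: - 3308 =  - 2^2 * 827^1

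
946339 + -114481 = 831858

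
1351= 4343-2992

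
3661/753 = 4 + 649/753= 4.86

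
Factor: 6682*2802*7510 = 2^3  *  3^1*5^1*13^1 * 257^1*467^1 *751^1 = 140609459640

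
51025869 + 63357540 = 114383409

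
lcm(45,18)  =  90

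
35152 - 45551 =-10399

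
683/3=227 + 2/3 = 227.67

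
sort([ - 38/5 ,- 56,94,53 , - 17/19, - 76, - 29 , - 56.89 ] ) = [ - 76,-56.89, - 56, - 29, - 38/5 , - 17/19,  53,94] 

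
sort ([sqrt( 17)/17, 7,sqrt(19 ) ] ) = [ sqrt(17) /17 , sqrt ( 19), 7] 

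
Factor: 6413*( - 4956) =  - 2^2*3^1*7^1*11^2*53^1*59^1 = - 31782828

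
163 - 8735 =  - 8572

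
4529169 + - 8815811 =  - 4286642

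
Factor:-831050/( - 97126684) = 415525/48563342 = 2^(- 1) * 5^2 * 11^1 * 29^ ( - 1)*67^( - 1)*1511^1*12497^ ( - 1)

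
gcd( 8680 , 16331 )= 7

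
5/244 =5/244 = 0.02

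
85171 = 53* 1607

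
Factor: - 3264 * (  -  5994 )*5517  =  2^7 * 3^7*17^1*37^1*613^1 = 107936883072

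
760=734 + 26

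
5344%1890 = 1564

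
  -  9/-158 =9/158 = 0.06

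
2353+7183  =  9536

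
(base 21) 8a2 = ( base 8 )7234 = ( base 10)3740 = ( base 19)A6G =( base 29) 4cs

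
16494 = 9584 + 6910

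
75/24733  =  75/24733   =  0.00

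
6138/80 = 3069/40=76.72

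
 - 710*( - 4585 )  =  3255350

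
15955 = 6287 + 9668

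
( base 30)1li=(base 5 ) 22143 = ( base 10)1548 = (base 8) 3014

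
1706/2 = 853 = 853.00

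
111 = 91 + 20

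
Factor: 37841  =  79^1*479^1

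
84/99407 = 12/14201 = 0.00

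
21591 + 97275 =118866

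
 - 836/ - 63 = 836/63 = 13.27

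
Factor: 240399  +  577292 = 7^1*199^1*587^1=817691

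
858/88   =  9 +3/4= 9.75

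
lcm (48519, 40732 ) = 3299292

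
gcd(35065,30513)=1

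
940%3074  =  940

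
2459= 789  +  1670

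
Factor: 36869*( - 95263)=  - 7^2*23^1*31^1*229^1*439^1 = - 3512251547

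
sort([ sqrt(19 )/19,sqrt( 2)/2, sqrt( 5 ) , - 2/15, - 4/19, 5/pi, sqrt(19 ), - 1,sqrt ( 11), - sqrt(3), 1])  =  [ - sqrt( 3 ), - 1 , - 4/19, - 2/15, sqrt( 19 )/19 , sqrt(2)/2,1, 5/pi,sqrt(5), sqrt(11), sqrt(19 ) ] 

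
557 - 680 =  - 123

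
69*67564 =4661916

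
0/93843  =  0 = 0.00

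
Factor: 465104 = 2^4*41^1*709^1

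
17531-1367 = 16164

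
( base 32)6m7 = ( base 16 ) 1AC7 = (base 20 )h2f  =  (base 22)e3d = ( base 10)6855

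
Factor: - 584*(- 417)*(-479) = -2^3*3^1*73^1* 139^1*479^1 = - 116649912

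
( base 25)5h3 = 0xde1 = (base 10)3553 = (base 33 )38m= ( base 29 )46F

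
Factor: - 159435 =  - 3^3*5^1*1181^1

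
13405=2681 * 5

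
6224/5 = 1244 + 4/5 = 1244.80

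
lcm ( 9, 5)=45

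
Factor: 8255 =5^1*13^1*127^1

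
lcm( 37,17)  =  629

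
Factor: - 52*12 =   -  2^4 * 3^1*13^1 = -624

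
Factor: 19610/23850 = 3^(-2)*5^(  -  1 )*37^1=37/45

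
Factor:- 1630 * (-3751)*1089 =6658287570 = 2^1*3^2*5^1*11^4*31^1*163^1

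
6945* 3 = 20835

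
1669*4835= 8069615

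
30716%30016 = 700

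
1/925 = 1/925  =  0.00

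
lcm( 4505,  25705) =436985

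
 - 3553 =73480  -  77033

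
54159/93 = 18053/31 = 582.35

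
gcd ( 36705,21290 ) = 5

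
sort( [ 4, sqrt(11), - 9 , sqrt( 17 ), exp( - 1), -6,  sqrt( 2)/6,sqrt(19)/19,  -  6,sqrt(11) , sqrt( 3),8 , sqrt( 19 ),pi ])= [ - 9,-6, - 6,sqrt(19) /19,sqrt( 2)/6, exp( - 1), sqrt( 3 ) , pi, sqrt(11), sqrt(11), 4,sqrt( 17), sqrt (19), 8 ]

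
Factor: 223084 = 2^2*43^1*1297^1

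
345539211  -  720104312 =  - 374565101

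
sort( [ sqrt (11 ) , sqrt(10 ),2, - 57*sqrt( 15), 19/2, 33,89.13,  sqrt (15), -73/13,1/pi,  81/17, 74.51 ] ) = [ - 57*sqrt(15), - 73/13,1/pi,2,  sqrt(10 ),sqrt(11), sqrt(15 ),81/17,19/2,33, 74.51, 89.13 ]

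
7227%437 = 235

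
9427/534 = 9427/534 = 17.65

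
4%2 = 0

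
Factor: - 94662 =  - 2^1*3^3*1753^1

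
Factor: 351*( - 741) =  - 260091 = - 3^4*13^2*19^1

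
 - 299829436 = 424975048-724804484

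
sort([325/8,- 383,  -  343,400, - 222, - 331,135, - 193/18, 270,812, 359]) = [-383, - 343, - 331, - 222, - 193/18, 325/8, 135, 270, 359,400, 812 ]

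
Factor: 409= 409^1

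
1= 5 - 4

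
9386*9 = 84474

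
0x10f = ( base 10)271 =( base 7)535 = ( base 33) 87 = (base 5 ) 2041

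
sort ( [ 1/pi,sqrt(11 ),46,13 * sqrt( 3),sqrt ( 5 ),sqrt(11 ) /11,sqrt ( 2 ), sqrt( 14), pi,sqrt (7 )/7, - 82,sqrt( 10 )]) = [ - 82,sqrt(11) /11, 1/pi,sqrt(  7)/7,sqrt ( 2 ) , sqrt ( 5 ),pi, sqrt (10),sqrt( 11 ), sqrt( 14), 13*sqrt( 3 ), 46] 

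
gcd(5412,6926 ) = 2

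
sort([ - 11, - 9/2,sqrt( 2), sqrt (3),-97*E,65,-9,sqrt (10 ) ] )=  [ - 97*E, - 11 , - 9,-9/2,sqrt ( 2), sqrt( 3 ), sqrt( 10 ), 65] 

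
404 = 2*202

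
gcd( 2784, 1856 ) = 928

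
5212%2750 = 2462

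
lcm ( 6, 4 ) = 12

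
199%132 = 67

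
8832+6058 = 14890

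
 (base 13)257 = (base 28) ei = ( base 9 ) 505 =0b110011010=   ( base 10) 410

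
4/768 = 1/192 = 0.01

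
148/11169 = 148/11169=0.01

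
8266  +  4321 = 12587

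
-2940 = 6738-9678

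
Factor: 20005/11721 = 3^( - 1 )*5^1 * 3907^( - 1 )  *  4001^1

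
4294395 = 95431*45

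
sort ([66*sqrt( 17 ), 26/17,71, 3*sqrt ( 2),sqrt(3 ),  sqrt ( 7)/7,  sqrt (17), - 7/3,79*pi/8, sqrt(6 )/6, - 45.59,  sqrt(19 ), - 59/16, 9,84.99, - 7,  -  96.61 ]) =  [  -  96.61, - 45.59, - 7, - 59/16, - 7/3, sqrt(7 )/7, sqrt(6)/6, 26/17, sqrt( 3) , sqrt(17 ), 3*sqrt( 2), sqrt( 19), 9,79*pi/8,  71, 84.99,66*sqrt( 17)]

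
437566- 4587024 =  -4149458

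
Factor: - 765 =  - 3^2  *  5^1*17^1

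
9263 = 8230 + 1033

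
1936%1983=1936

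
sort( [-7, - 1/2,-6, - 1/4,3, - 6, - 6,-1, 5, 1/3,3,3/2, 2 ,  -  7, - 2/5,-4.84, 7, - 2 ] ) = [ - 7,-7,-6, - 6, - 6 ,-4.84,  -  2, - 1, - 1/2,-2/5, - 1/4,1/3,3/2,2 , 3 , 3,5, 7 ]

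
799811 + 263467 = 1063278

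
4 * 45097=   180388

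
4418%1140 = 998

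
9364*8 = 74912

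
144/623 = 144/623 = 0.23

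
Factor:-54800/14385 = -80/21= - 2^4*3^( - 1)*5^1*7^(  -  1 )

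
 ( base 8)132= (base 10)90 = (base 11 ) 82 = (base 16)5a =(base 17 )55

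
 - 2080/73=  -  29 + 37/73 = -  28.49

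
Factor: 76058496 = 2^7*3^2*103^1 *641^1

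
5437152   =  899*6048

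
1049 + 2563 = 3612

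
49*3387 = 165963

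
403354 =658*613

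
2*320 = 640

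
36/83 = 36/83 = 0.43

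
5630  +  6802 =12432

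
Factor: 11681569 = 11681569^1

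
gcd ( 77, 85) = 1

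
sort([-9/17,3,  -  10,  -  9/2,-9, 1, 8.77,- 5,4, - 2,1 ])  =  [ - 10,-9,-5,- 9/2, - 2,-9/17,1,1, 3,4,8.77]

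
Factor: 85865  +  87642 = 29^1*31^1*193^1 =173507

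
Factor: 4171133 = 577^1 * 7229^1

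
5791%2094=1603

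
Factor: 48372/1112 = 2^( - 1)*3^1*29^1 = 87/2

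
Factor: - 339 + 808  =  7^1*67^1=469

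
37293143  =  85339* 437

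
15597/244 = 63 + 225/244= 63.92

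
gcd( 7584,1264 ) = 1264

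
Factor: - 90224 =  -2^4 *5639^1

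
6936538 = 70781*98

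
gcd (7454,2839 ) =1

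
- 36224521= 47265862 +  - 83490383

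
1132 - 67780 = -66648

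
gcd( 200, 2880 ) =40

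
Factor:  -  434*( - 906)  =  393204  =  2^2 * 3^1*7^1*31^1*151^1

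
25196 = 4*6299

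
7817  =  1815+6002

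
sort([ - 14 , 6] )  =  [  -  14,6] 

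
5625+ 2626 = 8251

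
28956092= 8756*3307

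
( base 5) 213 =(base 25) 28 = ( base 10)58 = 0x3A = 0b111010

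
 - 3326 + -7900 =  - 11226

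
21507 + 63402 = 84909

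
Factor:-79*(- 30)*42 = 2^2*3^2*5^1 * 7^1*79^1  =  99540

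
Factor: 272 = 2^4 *17^1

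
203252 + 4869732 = 5072984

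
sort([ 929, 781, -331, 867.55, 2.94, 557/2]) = [ - 331, 2.94, 557/2, 781, 867.55, 929]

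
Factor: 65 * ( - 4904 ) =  - 2^3*5^1*13^1 * 613^1 = -318760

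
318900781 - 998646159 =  - 679745378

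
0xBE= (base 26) 78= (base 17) B3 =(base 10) 190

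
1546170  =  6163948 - 4617778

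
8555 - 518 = 8037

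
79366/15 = 79366/15 = 5291.07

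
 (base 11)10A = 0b10000011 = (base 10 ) 131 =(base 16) 83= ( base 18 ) 75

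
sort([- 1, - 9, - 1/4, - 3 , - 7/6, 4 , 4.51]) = [  -  9, -3 ,-7/6,-1,-1/4,4, 4.51]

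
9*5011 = 45099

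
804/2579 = 804/2579 = 0.31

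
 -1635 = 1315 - 2950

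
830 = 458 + 372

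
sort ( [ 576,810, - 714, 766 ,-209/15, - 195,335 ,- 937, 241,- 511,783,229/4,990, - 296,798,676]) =[ - 937, - 714,-511,  -  296,-195, - 209/15, 229/4,241,335,576,676,766,783,798, 810,990 ]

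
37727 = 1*37727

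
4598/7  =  4598/7=   656.86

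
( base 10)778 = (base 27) 11m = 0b1100001010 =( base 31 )P3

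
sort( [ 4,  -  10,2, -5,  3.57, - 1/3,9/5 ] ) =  [ - 10,-5, - 1/3,9/5 , 2,3.57,4] 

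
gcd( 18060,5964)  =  84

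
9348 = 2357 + 6991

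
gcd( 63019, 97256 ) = 1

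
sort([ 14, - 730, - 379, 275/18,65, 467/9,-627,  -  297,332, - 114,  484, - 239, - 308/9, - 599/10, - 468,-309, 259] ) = [ - 730, - 627, - 468, - 379, - 309, - 297, - 239,  -  114, - 599/10, - 308/9 , 14, 275/18,467/9, 65, 259, 332,484 ]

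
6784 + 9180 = 15964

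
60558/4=30279/2 = 15139.50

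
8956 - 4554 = 4402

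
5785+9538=15323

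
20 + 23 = 43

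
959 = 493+466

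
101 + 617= 718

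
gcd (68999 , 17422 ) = 1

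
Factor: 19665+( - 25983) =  -2^1*3^5*13^1 = - 6318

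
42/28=3/2 = 1.50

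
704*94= 66176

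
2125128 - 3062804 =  - 937676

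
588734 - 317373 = 271361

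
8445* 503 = 4247835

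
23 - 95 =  - 72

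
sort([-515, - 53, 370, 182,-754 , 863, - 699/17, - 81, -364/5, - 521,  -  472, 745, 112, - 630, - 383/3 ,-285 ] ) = [ - 754, - 630, - 521, - 515 , - 472, - 285, - 383/3, - 81, - 364/5, - 53, - 699/17, 112, 182, 370, 745,863 ] 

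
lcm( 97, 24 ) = 2328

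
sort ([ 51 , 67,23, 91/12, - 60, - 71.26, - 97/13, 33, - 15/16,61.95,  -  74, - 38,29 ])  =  [ - 74, - 71.26, - 60, - 38, - 97/13, - 15/16,91/12,23, 29,33, 51,61.95 , 67] 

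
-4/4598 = - 2/2299 = - 0.00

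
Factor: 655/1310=1/2=2^(-1) 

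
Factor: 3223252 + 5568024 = 8791276 = 2^2*13^1*169063^1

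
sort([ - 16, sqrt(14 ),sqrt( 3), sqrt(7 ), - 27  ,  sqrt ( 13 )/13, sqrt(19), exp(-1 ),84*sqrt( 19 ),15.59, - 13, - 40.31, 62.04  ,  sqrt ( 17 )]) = [ - 40.31,  -  27, - 16,-13 , sqrt(13 )/13, exp( -1 ), sqrt( 3 ),sqrt( 7), sqrt( 14), sqrt( 17), sqrt(19),15.59, 62.04,84*sqrt(19 )]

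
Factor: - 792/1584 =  - 1/2 = - 2^( - 1)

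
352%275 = 77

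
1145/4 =1145/4 = 286.25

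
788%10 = 8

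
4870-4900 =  - 30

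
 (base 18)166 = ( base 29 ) F3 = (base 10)438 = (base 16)1b6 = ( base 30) EI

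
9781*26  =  254306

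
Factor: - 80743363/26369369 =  - 13^ ( - 1)*23^1*2028413^( - 1)*3510581^1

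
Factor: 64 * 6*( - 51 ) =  - 2^7*3^2*17^1 = - 19584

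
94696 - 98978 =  - 4282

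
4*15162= 60648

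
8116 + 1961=10077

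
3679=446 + 3233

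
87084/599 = 145 + 229/599=145.38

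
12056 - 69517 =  -57461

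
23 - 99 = -76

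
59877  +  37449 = 97326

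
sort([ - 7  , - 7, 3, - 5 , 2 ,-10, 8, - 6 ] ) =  [ - 10,  -  7 , - 7, - 6 , - 5, 2,3, 8 ] 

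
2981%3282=2981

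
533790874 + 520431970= 1054222844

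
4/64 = 1/16 = 0.06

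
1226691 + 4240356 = 5467047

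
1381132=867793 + 513339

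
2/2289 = 2/2289=0.00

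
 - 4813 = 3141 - 7954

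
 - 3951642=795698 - 4747340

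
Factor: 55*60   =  3300 = 2^2*3^1 * 5^2*11^1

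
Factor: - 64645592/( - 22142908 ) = 16161398/5535727 =2^1*11^1*17^( - 1)*59^1*12451^1*325631^( - 1 )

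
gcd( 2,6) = 2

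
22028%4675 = 3328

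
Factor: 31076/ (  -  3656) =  -2^( - 1)*17^1 = - 17/2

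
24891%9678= 5535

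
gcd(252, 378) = 126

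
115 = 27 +88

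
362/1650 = 181/825 = 0.22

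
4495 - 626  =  3869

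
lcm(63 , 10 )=630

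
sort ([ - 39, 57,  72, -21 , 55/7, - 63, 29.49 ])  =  [ - 63, - 39, - 21, 55/7, 29.49,57 , 72]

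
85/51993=85/51993 = 0.00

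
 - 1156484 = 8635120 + - 9791604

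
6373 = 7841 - 1468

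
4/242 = 2/121 = 0.02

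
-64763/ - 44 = 1471 + 39/44=1471.89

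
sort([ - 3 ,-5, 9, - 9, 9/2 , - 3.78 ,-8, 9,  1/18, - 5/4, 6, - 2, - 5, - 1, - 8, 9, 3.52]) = [ - 9,  -  8,-8, - 5, - 5, - 3.78, - 3, - 2, - 5/4, - 1,1/18,3.52, 9/2,  6, 9, 9 , 9 ] 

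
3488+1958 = 5446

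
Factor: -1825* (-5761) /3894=2^( - 1 ) * 3^(-1)*5^2*7^1*11^( - 1) *59^( - 1)*73^1*823^1  =  10513825/3894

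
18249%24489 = 18249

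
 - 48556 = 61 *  (- 796) 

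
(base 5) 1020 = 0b10000111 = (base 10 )135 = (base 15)90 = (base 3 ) 12000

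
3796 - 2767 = 1029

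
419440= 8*52430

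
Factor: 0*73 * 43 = 0^1 = 0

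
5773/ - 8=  - 722 + 3/8 = - 721.62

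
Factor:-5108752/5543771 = -2^4*11^1 * 29027^1 * 5543771^( - 1)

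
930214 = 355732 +574482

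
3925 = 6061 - 2136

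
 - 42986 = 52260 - 95246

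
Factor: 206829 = 3^2*7^3*67^1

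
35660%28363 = 7297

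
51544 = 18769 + 32775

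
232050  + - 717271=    - 485221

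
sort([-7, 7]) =[ - 7,7] 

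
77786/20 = 3889+3/10 = 3889.30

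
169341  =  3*56447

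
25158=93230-68072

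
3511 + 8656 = 12167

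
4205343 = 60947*69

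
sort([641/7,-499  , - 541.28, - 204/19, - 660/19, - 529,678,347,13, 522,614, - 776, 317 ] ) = [ - 776,  -  541.28, - 529,-499 , - 660/19,-204/19, 13, 641/7 , 317, 347, 522, 614,678 ] 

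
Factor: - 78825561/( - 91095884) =2^( - 2 ) * 3^1*11^( - 1)*151^( - 1 )*347^1*13711^( - 1)*75721^1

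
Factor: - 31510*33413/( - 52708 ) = 526421815/26354 = 2^ ( - 1 )*5^1 * 23^1*137^1*13177^( - 1 )*33413^1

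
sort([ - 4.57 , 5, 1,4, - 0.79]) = [ - 4.57 , - 0.79,  1,4,5] 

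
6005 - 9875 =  - 3870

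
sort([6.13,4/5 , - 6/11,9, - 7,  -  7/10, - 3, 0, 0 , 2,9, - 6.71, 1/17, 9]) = [- 7, - 6.71, - 3, - 7/10 , - 6/11,0,0, 1/17,4/5, 2,6.13,  9,  9 , 9]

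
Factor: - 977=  - 977^1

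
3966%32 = 30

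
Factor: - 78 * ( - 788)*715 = 43946760=2^3*3^1*5^1*11^1 * 13^2 * 197^1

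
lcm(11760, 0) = 0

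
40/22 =1 + 9/11  =  1.82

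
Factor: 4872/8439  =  2^3*7^1*97^(-1 ) =56/97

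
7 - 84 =  -  77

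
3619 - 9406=-5787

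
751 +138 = 889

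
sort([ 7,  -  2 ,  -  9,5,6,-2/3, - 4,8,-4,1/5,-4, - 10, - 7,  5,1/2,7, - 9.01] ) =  [  -  10,- 9.01,-9, - 7, - 4, - 4, - 4,-2, - 2/3, 1/5,  1/2, 5 , 5, 6,7, 7, 8]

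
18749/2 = 18749/2 = 9374.50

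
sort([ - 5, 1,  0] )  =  [ - 5,  0 , 1 ]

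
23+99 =122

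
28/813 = 28/813 = 0.03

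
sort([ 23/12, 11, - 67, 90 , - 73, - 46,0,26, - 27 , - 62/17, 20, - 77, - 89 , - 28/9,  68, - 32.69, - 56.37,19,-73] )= [ - 89,  -  77, - 73, - 73, - 67, - 56.37, - 46,-32.69, - 27, - 62/17, - 28/9,0 , 23/12,  11, 19, 20,26,68,90 ]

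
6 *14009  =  84054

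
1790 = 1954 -164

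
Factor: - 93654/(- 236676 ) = 129/326 = 2^( - 1)* 3^1  *  43^1* 163^ ( - 1)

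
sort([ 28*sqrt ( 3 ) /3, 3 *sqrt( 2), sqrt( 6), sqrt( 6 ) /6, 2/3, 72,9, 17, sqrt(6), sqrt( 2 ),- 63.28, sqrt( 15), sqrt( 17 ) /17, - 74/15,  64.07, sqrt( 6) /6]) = [ - 63.28, - 74/15, sqrt( 17)/17, sqrt( 6) /6, sqrt( 6)/6, 2/3, sqrt( 2), sqrt( 6),sqrt(6 ),sqrt( 15), 3*sqrt( 2), 9, 28*sqrt( 3)/3, 17, 64.07 , 72] 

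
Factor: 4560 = 2^4*3^1*5^1*19^1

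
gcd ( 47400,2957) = 1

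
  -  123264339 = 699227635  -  822491974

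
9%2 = 1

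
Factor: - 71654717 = - 2239^1*32003^1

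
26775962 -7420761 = 19355201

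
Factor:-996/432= - 83/36  =  -  2^(-2)*3^(-2)*83^1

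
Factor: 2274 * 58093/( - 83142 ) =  - 22017247/13857 = -3^( - 1 )*7^1*31^( - 1)*43^1*149^( - 1) * 193^1*379^1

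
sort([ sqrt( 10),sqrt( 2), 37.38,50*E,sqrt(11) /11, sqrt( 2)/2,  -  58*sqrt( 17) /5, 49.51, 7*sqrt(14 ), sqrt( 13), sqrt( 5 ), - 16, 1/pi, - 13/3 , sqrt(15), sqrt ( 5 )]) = [  -  58*sqrt( 17 )/5,  -  16 ,  -  13/3, sqrt( 11)/11,1/pi, sqrt(2 ) /2, sqrt(  2),  sqrt( 5), sqrt( 5 ), sqrt (10), sqrt( 13 ),sqrt(15) , 7*sqrt( 14 ),37.38,49.51, 50*E]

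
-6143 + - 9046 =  - 15189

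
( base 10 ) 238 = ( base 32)7E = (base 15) 10d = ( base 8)356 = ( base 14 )130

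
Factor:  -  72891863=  -11^1 * 1049^1 * 6317^1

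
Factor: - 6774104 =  - 2^3 *103^1*8221^1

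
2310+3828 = 6138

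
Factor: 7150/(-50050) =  - 1/7 =- 7^( - 1 )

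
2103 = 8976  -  6873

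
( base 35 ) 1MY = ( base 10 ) 2029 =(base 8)3755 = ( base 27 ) 2L4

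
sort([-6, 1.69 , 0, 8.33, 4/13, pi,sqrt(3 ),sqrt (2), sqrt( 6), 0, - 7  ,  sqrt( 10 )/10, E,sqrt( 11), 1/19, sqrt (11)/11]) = [ - 7,  -  6,  0, 0,1/19,  sqrt( 11) /11,4/13, sqrt(10 ) /10, sqrt( 2),  1.69 , sqrt(3 ),sqrt(6),E,pi, sqrt(11 ),  8.33] 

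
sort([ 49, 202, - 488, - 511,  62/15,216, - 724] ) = [ - 724, - 511, - 488, 62/15,49,  202,216]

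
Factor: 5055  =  3^1 * 5^1*337^1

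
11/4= 11/4 = 2.75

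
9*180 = 1620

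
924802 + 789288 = 1714090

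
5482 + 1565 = 7047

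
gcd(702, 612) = 18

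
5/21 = 5/21 = 0.24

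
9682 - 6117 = 3565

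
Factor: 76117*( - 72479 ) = -11^2*103^1*599^1*739^1 = - 5516884043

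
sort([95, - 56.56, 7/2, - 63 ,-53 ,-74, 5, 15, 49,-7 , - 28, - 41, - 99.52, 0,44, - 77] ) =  [ - 99.52,  -  77,-74, - 63, - 56.56,-53, - 41, - 28, - 7, 0,7/2, 5, 15,44, 49,95 ] 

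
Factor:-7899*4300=-33965700=- 2^2*3^1*5^2*43^1*2633^1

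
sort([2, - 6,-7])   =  [  -  7, - 6,2]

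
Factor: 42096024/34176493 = 2^3*3^4*13^(-1 )*37^( - 1 )*41^( - 1)*167^1*389^1*  1733^(  -  1) 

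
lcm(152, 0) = 0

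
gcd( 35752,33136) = 872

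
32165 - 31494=671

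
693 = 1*693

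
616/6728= 77/841 = 0.09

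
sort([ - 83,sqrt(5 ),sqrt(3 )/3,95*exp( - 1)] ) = [ - 83, sqrt(3 ) /3, sqrt(5 ),  95 *exp( - 1)]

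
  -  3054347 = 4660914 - 7715261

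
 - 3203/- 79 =40+43/79=   40.54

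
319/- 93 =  - 319/93 = - 3.43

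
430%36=34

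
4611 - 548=4063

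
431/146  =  2 + 139/146   =  2.95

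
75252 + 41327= 116579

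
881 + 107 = 988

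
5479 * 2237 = 12256523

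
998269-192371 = 805898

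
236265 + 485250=721515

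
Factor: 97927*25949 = 7^1  *11^1 * 337^1*97927^1 = 2541107723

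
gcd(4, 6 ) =2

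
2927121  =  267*10963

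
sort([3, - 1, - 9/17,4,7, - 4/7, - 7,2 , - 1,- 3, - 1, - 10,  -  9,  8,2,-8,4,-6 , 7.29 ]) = [ - 10,- 9,  -  8, - 7,  -  6, - 3,- 1, - 1, - 1, - 4/7, - 9/17,2,2, 3, 4,4,7, 7.29 , 8 ]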